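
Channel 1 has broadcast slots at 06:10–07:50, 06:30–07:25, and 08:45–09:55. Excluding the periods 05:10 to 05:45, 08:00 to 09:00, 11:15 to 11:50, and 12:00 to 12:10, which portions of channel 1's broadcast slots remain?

06:10–07:50, 09:00–09:55

A, merged: 06:10–07:50, 08:45–09:55.
06:10–07:50: nothing removed.
08:45–09:55 \ B = 09:00–09:55.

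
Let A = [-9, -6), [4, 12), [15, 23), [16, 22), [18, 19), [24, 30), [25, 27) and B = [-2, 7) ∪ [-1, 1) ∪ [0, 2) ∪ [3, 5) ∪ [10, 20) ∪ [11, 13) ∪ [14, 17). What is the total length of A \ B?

First set merges to [-9, -6), [4, 12), [15, 23), [24, 30).
Second set merges to [-2, 7), [10, 20).
A \ B = [-9, -6), [7, 10), [20, 23), [24, 30).
Total: 3 + 3 + 3 + 6 = 15.

15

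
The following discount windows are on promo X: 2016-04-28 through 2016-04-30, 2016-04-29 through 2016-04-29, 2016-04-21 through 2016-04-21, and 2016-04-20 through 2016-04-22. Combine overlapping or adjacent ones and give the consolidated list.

2016-04-20 through 2016-04-22, 2016-04-28 through 2016-04-30

Sort by start: 2016-04-20 through 2016-04-22, 2016-04-21 through 2016-04-21, 2016-04-28 through 2016-04-30, 2016-04-29 through 2016-04-29.
2016-04-21 through 2016-04-21 overlaps/touches 2016-04-20 through 2016-04-22 → extend to 2016-04-20 through 2016-04-22.
2016-04-28 through 2016-04-30 is disjoint → start new block.
2016-04-29 through 2016-04-29 overlaps/touches 2016-04-28 through 2016-04-30 → extend to 2016-04-28 through 2016-04-30.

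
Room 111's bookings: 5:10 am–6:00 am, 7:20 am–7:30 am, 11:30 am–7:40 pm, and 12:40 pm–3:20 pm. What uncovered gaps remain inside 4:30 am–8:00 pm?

4:30 am-5:10 am, 6:00 am-7:20 am, 7:30 am-11:30 am, 7:40 pm-8:00 pm

The merged coverage is 5:10 am-6:00 am, 7:20 am-7:30 am, 11:30 am-7:40 pm.
Gaps within 4:30 am-8:00 pm: 4:30 am-5:10 am, 6:00 am-7:20 am, 7:30 am-11:30 am, 7:40 pm-8:00 pm.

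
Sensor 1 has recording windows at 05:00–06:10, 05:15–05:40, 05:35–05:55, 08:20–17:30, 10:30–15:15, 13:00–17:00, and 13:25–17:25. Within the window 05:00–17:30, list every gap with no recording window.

06:10-08:20

Covered (merged): 05:00-06:10, 08:20-17:30.
Gaps within 05:00-17:30: 06:10-08:20.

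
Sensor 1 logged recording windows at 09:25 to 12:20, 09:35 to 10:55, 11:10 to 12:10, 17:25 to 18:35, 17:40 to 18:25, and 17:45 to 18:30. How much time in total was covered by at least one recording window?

4 h 5 min

Merged: 09:25–12:20, 17:25–18:35.
Lengths: 2 h 55 min + 1 h 10 min = 4 h 5 min.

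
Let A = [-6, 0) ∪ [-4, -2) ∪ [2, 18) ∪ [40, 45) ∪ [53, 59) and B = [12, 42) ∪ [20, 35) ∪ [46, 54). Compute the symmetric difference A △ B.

[-6, 0) ∪ [2, 12) ∪ [18, 40) ∪ [42, 45) ∪ [46, 53) ∪ [54, 59)

A, merged: [-6, 0), [2, 18), [40, 45), [53, 59).
B, merged: [12, 42), [46, 54).
A \ B = [-6, 0), [2, 12), [42, 45), [54, 59).
B \ A = [18, 40), [46, 53).
Union of the two gives the symmetric difference.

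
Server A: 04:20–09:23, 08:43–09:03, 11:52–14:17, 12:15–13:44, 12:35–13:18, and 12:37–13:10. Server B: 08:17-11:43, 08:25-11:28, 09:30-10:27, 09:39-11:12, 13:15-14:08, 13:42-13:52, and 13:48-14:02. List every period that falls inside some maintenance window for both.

A, merged: 04:20–09:23, 11:52–14:17.
B, merged: 08:17–11:43, 13:15–14:08.
04:20–09:23 ∩ B → 08:17–09:23.
11:52–14:17 ∩ B → 13:15–14:08.

08:17–09:23, 13:15–14:08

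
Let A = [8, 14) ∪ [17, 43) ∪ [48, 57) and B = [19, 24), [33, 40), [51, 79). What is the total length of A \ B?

23

A \ B = [8, 14), [17, 19), [24, 33), [40, 43), [48, 51).
Total: 6 + 2 + 9 + 3 + 3 = 23.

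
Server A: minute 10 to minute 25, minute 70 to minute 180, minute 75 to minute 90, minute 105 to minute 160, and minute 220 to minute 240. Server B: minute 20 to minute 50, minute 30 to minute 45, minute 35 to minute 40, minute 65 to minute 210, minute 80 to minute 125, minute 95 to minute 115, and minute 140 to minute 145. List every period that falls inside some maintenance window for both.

minute 20 to minute 25, minute 70 to minute 180

A, merged: minute 10 to minute 25, minute 70 to minute 180, minute 220 to minute 240.
B, merged: minute 20 to minute 50, minute 65 to minute 210.
minute 10 to minute 25 meets the second set on minute 20 to minute 25.
minute 70 to minute 180 meets the second set on minute 70 to minute 180.
minute 220 to minute 240: no overlap with the second set.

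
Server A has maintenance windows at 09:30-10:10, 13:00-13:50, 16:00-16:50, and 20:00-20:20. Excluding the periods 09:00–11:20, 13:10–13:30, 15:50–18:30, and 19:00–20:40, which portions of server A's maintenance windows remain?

13:00-13:10, 13:30-13:50

09:30-10:10 lies entirely inside B → drops out.
13:00-13:50 with B removed leaves 13:00-13:10, 13:30-13:50.
16:00-16:50 lies entirely inside B → drops out.
20:00-20:20 lies entirely inside B → drops out.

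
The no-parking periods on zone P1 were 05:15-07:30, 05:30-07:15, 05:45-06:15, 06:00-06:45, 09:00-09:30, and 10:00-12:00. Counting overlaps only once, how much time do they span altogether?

Merged: 05:15–07:30, 09:00–09:30, 10:00–12:00.
Lengths: 2 h 15 min + 30 min + 2 h = 4 h 45 min.

4 h 45 min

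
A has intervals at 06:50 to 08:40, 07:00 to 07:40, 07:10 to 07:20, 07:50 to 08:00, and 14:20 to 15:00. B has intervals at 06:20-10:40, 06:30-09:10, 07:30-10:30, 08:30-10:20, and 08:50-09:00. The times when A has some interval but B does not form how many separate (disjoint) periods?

A, merged: 06:50–08:40, 14:20–15:00.
B, merged: 06:20–10:40.
A \ B = 14:20–15:00.
That is 1 disjoint piece.

1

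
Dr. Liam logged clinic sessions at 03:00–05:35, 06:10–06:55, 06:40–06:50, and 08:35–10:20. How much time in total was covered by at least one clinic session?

5 h 5 min

Merged: 03:00-05:35, 06:10-06:55, 08:35-10:20.
Lengths: 2 h 35 min + 45 min + 1 h 45 min = 5 h 5 min.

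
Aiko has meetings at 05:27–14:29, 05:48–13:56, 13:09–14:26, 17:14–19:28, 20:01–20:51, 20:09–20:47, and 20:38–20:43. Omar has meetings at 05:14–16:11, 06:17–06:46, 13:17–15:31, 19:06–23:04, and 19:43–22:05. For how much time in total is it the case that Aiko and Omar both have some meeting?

Merge the first list: 05:27-14:29, 17:14-19:28, 20:01-20:51.
Merge the second list: 05:14-16:11, 19:06-23:04.
A ∩ B = 05:27-14:29, 19:06-19:28, 20:01-20:51.
Total: 9 h 2 min + 22 min + 50 min = 10 h 14 min.

10 h 14 min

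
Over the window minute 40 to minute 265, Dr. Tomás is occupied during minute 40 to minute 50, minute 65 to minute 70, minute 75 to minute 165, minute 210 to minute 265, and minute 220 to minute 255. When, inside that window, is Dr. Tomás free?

After merging, the occupied span is minute 40 to minute 50, minute 65 to minute 70, minute 75 to minute 165, minute 210 to minute 265.
Complement within minute 40 to minute 265: minute 50 to minute 65, minute 70 to minute 75, minute 165 to minute 210.

minute 50 to minute 65, minute 70 to minute 75, minute 165 to minute 210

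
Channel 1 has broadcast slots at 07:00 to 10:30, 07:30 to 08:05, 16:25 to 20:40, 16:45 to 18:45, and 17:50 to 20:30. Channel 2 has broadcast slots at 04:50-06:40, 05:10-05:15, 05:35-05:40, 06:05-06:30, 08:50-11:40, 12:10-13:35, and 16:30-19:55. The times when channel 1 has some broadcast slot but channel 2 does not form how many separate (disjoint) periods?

3

Merge the first list: 07:00–10:30, 16:25–20:40.
Merge the second list: 04:50–06:40, 08:50–11:40, 12:10–13:35, 16:30–19:55.
A \ B = 07:00–08:50, 16:25–16:30, 19:55–20:40.
That is 3 disjoint pieces.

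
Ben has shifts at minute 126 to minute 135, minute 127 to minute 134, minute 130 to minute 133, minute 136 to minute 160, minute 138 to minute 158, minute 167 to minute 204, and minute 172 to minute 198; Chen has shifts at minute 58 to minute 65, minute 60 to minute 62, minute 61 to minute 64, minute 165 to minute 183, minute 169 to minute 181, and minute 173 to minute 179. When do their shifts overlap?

A, merged: minute 126 to minute 135, minute 136 to minute 160, minute 167 to minute 204.
B, merged: minute 58 to minute 65, minute 165 to minute 183.
minute 126 to minute 135 meets no B interval.
minute 136 to minute 160 meets no B interval.
minute 167 to minute 204 ∩ B → minute 167 to minute 183.

minute 167 to minute 183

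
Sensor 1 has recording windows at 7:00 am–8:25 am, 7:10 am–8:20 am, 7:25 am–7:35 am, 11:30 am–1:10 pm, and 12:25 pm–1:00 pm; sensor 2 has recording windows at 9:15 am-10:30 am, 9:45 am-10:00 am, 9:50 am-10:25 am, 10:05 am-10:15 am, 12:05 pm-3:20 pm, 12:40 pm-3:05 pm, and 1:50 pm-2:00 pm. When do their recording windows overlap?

12:05 pm–1:10 pm

First set merges to 7:00 am–8:25 am, 11:30 am–1:10 pm.
Second set merges to 9:15 am–10:30 am, 12:05 pm–3:20 pm.
7:00 am–8:25 am falls entirely outside B.
11:30 am–1:10 pm overlaps B on 12:05 pm–1:10 pm.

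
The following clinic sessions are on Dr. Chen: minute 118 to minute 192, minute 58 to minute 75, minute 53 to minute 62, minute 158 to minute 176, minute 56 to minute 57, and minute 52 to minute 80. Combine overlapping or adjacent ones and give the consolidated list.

minute 52 to minute 80, minute 118 to minute 192

Sort by start: minute 52 to minute 80, minute 53 to minute 62, minute 56 to minute 57, minute 58 to minute 75, minute 118 to minute 192, minute 158 to minute 176.
minute 53 to minute 62 overlaps/touches minute 52 to minute 80 → extend to minute 52 to minute 80.
minute 56 to minute 57 overlaps/touches minute 52 to minute 80 → extend to minute 52 to minute 80.
minute 58 to minute 75 overlaps/touches minute 52 to minute 80 → extend to minute 52 to minute 80.
minute 118 to minute 192 is disjoint → start new block.
minute 158 to minute 176 overlaps/touches minute 118 to minute 192 → extend to minute 118 to minute 192.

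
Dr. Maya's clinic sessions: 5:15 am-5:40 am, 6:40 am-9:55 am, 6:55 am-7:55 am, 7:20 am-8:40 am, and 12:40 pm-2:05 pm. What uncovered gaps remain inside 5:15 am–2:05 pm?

5:40 am–6:40 am, 9:55 am–12:40 pm

Covered (merged): 5:15 am–5:40 am, 6:40 am–9:55 am, 12:40 pm–2:05 pm.
Uncovered inside 5:15 am–2:05 pm: 5:40 am–6:40 am, 9:55 am–12:40 pm.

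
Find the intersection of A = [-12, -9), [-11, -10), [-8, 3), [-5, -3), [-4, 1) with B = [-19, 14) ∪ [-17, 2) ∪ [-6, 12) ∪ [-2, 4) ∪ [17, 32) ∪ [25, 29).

A, merged: [-12, -9), [-8, 3).
B, merged: [-19, 14), [17, 32).
[-12, -9) overlaps B on [-12, -9).
[-8, 3) overlaps B on [-8, 3).

[-12, -9) ∪ [-8, 3)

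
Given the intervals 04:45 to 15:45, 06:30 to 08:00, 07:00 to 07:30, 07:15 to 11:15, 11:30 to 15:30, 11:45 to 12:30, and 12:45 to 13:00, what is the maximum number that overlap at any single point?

4

Sweep endpoints in order; track running count of active intervals.
Peak of 4 reached at 07:15.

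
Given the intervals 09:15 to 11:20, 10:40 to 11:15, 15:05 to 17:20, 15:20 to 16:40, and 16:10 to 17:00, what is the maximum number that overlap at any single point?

Sweep endpoints in order; track running count of active intervals.
Peak of 3 reached at 16:10.

3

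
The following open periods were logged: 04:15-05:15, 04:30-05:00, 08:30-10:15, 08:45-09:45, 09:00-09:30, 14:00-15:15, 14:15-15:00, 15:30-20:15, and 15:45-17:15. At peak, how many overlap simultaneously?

3

Sweep endpoints in order; track running count of active intervals.
Peak of 3 reached at 09:00.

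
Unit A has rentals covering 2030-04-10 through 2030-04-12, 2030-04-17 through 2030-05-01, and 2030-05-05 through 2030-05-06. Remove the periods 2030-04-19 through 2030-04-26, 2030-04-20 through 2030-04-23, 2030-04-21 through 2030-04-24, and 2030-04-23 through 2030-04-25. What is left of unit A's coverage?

B, merged: 2030-04-19 through 2030-04-26.
2030-04-10 through 2030-04-12: nothing removed.
2030-04-17 through 2030-05-01 \ B = 2030-04-17 through 2030-04-18, 2030-04-27 through 2030-05-01.
2030-05-05 through 2030-05-06: nothing removed.

2030-04-10 through 2030-04-12, 2030-04-17 through 2030-04-18, 2030-04-27 through 2030-05-01, 2030-05-05 through 2030-05-06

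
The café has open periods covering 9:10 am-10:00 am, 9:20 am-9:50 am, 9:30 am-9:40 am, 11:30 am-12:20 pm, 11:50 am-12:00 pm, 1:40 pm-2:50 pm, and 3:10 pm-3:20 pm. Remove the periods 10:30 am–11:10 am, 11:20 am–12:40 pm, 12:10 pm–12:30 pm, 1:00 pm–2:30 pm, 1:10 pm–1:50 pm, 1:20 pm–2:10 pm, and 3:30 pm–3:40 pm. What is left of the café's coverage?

Merge the first list: 9:10 am–10:00 am, 11:30 am–12:20 pm, 1:40 pm–2:50 pm, 3:10 pm–3:20 pm.
Merge the second list: 10:30 am–11:10 am, 11:20 am–12:40 pm, 1:00 pm–2:30 pm, 3:30 pm–3:40 pm.
9:10 am–10:00 am: no B overlap → unchanged.
11:30 am–12:20 pm: fully covered by B → removed.
1:40 pm–2:50 pm minus B → 2:30 pm–2:50 pm.
3:10 pm–3:20 pm: no B overlap → unchanged.

9:10 am–10:00 am, 2:30 pm–2:50 pm, 3:10 pm–3:20 pm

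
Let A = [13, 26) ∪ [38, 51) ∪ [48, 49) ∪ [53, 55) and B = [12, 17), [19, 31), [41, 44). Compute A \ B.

A, merged: [13, 26), [38, 51), [53, 55).
[13, 26) \ B = [17, 19).
[38, 51) \ B = [38, 41), [44, 51).
[53, 55): nothing removed.

[17, 19) ∪ [38, 41) ∪ [44, 51) ∪ [53, 55)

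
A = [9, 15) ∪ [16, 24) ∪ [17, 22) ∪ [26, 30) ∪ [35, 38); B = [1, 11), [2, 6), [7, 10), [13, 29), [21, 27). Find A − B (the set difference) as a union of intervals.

A, merged: [9, 15), [16, 24), [26, 30), [35, 38).
B, merged: [1, 11), [13, 29).
[9, 15) with B removed leaves [11, 13).
[16, 24) lies entirely inside B → drops out.
[26, 30) with B removed leaves [29, 30).
[35, 38) is untouched.

[11, 13) ∪ [29, 30) ∪ [35, 38)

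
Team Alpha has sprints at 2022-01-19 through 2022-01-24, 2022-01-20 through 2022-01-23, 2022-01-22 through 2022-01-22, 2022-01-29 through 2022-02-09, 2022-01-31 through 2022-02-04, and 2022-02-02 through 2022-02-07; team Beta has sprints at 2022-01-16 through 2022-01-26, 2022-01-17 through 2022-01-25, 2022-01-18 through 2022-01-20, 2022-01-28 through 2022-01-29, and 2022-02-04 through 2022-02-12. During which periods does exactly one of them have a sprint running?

2022-01-16 through 2022-01-18, 2022-01-25 through 2022-01-26, 2022-01-28 through 2022-01-28, 2022-01-30 through 2022-02-03, 2022-02-10 through 2022-02-12

Merge the first list: 2022-01-19 through 2022-01-24, 2022-01-29 through 2022-02-09.
Merge the second list: 2022-01-16 through 2022-01-26, 2022-01-28 through 2022-01-29, 2022-02-04 through 2022-02-12.
A but not B: 2022-01-30 through 2022-02-03.
B but not A: 2022-01-16 through 2022-01-18, 2022-01-25 through 2022-01-26, 2022-01-28 through 2022-01-28, 2022-02-10 through 2022-02-12.
Combining gives A △ B.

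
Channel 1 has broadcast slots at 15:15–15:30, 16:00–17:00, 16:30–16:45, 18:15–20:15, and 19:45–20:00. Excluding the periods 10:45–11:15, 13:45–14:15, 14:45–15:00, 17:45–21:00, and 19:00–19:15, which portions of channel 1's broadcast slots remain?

First set merges to 15:15–15:30, 16:00–17:00, 18:15–20:15.
Second set merges to 10:45–11:15, 13:45–14:15, 14:45–15:00, 17:45–21:00.
15:15–15:30: no B overlap → unchanged.
16:00–17:00: no B overlap → unchanged.
18:15–20:15: fully covered by B → removed.

15:15–15:30, 16:00–17:00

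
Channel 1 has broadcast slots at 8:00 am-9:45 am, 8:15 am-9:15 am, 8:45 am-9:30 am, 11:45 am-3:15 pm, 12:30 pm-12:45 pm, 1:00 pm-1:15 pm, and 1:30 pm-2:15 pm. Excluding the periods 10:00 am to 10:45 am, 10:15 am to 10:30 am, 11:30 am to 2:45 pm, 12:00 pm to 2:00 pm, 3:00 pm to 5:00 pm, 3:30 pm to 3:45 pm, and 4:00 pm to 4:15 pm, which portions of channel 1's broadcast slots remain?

A, merged: 8:00 am-9:45 am, 11:45 am-3:15 pm.
B, merged: 10:00 am-10:45 am, 11:30 am-2:45 pm, 3:00 pm-5:00 pm.
8:00 am-9:45 am is untouched.
11:45 am-3:15 pm with B removed leaves 2:45 pm-3:00 pm.

8:00 am-9:45 am, 2:45 pm-3:00 pm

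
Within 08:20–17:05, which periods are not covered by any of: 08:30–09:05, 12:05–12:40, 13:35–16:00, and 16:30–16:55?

08:20–08:30, 09:05–12:05, 12:40–13:35, 16:00–16:30, 16:55–17:05

The merged coverage is 08:30–09:05, 12:05–12:40, 13:35–16:00, 16:30–16:55.
Complement within 08:20–17:05: 08:20–08:30, 09:05–12:05, 12:40–13:35, 16:00–16:30, 16:55–17:05.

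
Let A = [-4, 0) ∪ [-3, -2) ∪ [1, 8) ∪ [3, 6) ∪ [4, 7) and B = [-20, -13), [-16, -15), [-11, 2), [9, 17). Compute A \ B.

Merge the first list: [-4, 0), [1, 8).
Merge the second list: [-20, -13), [-11, 2), [9, 17).
[-4, 0): fully covered by B → removed.
[1, 8) minus B → [2, 8).

[2, 8)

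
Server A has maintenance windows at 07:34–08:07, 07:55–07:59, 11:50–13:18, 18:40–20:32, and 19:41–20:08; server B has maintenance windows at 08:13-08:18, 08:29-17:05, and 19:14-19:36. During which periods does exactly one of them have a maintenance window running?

07:34–08:07, 08:13–08:18, 08:29–11:50, 13:18–17:05, 18:40–19:14, 19:36–20:32

A, merged: 07:34–08:07, 11:50–13:18, 18:40–20:32.
Only in the first: 07:34–08:07, 18:40–19:14, 19:36–20:32.
Only in the second: 08:13–08:18, 08:29–11:50, 13:18–17:05.
Together these are the periods covered by exactly one.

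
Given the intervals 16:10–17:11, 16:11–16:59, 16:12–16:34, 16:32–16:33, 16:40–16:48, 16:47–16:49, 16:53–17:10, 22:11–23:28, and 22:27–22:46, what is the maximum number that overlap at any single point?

Walk the sorted start/end points keeping a running depth.
The depth first hits 4 at 16:32.

4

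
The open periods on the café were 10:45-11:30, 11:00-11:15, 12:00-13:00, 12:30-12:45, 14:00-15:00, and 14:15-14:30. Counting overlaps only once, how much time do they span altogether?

2 h 45 min

Merged: 10:45-11:30, 12:00-13:00, 14:00-15:00.
Lengths: 45 min + 1 h + 1 h = 2 h 45 min.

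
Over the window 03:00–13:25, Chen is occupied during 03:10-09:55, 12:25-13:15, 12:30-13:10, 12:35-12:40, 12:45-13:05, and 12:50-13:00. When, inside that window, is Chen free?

After merging, the occupied span is 03:10-09:55, 12:25-13:15.
Gaps within 03:00-13:25: 03:00-03:10, 09:55-12:25, 13:15-13:25.

03:00-03:10, 09:55-12:25, 13:15-13:25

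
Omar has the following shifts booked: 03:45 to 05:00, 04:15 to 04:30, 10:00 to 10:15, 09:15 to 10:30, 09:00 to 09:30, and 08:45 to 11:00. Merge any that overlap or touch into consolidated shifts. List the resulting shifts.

Sort by start: 03:45–05:00, 04:15–04:30, 08:45–11:00, 09:00–09:30, 09:15–10:30, 10:00–10:15.
04:15–04:30 overlaps/touches 03:45–05:00 → extend to 03:45–05:00.
08:45–11:00 is disjoint → start new block.
09:00–09:30 overlaps/touches 08:45–11:00 → extend to 08:45–11:00.
09:15–10:30 overlaps/touches 08:45–11:00 → extend to 08:45–11:00.
10:00–10:15 overlaps/touches 08:45–11:00 → extend to 08:45–11:00.

03:45–05:00, 08:45–11:00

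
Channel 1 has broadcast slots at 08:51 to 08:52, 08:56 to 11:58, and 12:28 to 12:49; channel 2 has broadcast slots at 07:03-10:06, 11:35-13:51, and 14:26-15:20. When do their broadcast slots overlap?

08:51-08:52 ∩ B → 08:51-08:52.
08:56-11:58 ∩ B → 08:56-10:06, 11:35-11:58.
12:28-12:49 ∩ B → 12:28-12:49.

08:51-08:52, 08:56-10:06, 11:35-11:58, 12:28-12:49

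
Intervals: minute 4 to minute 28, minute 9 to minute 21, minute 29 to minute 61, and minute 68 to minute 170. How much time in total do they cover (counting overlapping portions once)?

Merged: minute 4 to minute 28, minute 29 to minute 61, minute 68 to minute 170.
Lengths: 24 minutes + 32 minutes + 102 minutes = 158 minutes.

158 minutes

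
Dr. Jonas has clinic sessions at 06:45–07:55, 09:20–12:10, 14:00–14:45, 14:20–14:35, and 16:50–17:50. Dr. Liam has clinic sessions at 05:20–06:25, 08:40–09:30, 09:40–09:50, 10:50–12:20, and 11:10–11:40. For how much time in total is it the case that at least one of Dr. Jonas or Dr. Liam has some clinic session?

7 h 40 min

First set merges to 06:45-07:55, 09:20-12:10, 14:00-14:45, 16:50-17:50.
Second set merges to 05:20-06:25, 08:40-09:30, 09:40-09:50, 10:50-12:20.
A ∪ B = 05:20-06:25, 06:45-07:55, 08:40-12:20, 14:00-14:45, 16:50-17:50.
Total: 1 h 5 min + 1 h 10 min + 3 h 40 min + 45 min + 1 h = 7 h 40 min.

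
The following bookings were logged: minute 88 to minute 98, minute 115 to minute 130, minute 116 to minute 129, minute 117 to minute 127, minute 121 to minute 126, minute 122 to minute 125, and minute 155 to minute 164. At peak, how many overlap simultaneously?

5

Sweep endpoints in order; track running count of active intervals.
Peak of 5 reached at minute 122.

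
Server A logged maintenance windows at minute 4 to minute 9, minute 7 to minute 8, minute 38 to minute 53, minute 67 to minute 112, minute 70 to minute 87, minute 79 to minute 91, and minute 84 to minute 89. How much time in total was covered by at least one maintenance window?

Merged: minute 4 to minute 9, minute 38 to minute 53, minute 67 to minute 112.
Lengths: 5 minutes + 15 minutes + 45 minutes = 65 minutes.

65 minutes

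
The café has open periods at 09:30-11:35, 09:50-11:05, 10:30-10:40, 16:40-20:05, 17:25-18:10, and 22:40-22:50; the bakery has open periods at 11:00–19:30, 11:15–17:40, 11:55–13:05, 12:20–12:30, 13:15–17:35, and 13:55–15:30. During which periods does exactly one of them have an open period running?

09:30–11:00, 11:35–16:40, 19:30–20:05, 22:40–22:50

A, merged: 09:30–11:35, 16:40–20:05, 22:40–22:50.
B, merged: 11:00–19:30.
A but not B: 09:30–11:00, 19:30–20:05, 22:40–22:50.
B but not A: 11:35–16:40.
Combining gives A △ B.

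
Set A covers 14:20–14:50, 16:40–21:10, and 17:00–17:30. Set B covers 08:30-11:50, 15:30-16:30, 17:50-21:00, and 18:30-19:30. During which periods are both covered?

A, merged: 14:20–14:50, 16:40–21:10.
B, merged: 08:30–11:50, 15:30–16:30, 17:50–21:00.
14:20–14:50: no overlap with the second set.
16:40–21:10 meets the second set on 17:50–21:00.

17:50–21:00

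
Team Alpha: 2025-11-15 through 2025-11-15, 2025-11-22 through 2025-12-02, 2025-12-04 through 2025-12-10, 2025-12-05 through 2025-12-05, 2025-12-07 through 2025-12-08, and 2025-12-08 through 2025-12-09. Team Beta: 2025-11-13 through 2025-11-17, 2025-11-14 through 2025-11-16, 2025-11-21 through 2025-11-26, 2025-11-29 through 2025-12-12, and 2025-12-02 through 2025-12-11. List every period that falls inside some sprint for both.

2025-11-15 through 2025-11-15, 2025-11-22 through 2025-11-26, 2025-11-29 through 2025-12-02, 2025-12-04 through 2025-12-10

A, merged: 2025-11-15 through 2025-11-15, 2025-11-22 through 2025-12-02, 2025-12-04 through 2025-12-10.
B, merged: 2025-11-13 through 2025-11-17, 2025-11-21 through 2025-11-26, 2025-11-29 through 2025-12-12.
2025-11-15 through 2025-11-15 overlaps B on 2025-11-15 through 2025-11-15.
2025-11-22 through 2025-12-02 overlaps B on 2025-11-22 through 2025-11-26, 2025-11-29 through 2025-12-02.
2025-12-04 through 2025-12-10 overlaps B on 2025-12-04 through 2025-12-10.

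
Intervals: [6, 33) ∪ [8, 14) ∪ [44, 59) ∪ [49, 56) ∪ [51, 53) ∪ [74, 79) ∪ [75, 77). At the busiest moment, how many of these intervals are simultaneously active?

3

Sweep endpoints in order; track running count of active intervals.
Peak of 3 reached at 51.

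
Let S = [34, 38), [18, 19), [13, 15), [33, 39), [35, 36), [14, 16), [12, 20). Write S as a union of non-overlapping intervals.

[12, 20) ∪ [33, 39)

Sort by start: [12, 20), [13, 15), [14, 16), [18, 19), [33, 39), [34, 38), [35, 36).
[13, 15) overlaps/touches [12, 20) → extend to [12, 20).
[14, 16) overlaps/touches [12, 20) → extend to [12, 20).
[18, 19) overlaps/touches [12, 20) → extend to [12, 20).
[33, 39) is disjoint → start new block.
[34, 38) overlaps/touches [33, 39) → extend to [33, 39).
[35, 36) overlaps/touches [33, 39) → extend to [33, 39).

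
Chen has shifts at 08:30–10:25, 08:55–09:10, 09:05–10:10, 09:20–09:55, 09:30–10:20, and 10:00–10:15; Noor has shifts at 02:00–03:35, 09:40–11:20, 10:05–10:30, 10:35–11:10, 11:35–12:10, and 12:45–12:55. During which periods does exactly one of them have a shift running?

02:00–03:35, 08:30–09:40, 10:25–11:20, 11:35–12:10, 12:45–12:55

A, merged: 08:30–10:25.
B, merged: 02:00–03:35, 09:40–11:20, 11:35–12:10, 12:45–12:55.
Only in the first: 08:30–09:40.
Only in the second: 02:00–03:35, 10:25–11:20, 11:35–12:10, 12:45–12:55.
Together these are the periods covered by exactly one.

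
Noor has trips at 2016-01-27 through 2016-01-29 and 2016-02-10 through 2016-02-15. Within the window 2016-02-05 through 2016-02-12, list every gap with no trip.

After merging, the occupied span is 2016-01-27 through 2016-01-29, 2016-02-10 through 2016-02-15.
Gaps within 2016-02-05 through 2016-02-12: 2016-02-05 through 2016-02-09.

2016-02-05 through 2016-02-09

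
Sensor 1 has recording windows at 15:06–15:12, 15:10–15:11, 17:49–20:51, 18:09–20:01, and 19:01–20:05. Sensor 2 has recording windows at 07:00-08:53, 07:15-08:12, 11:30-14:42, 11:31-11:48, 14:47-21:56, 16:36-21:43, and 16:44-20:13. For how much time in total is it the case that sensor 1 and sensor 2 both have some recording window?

First set merges to 15:06–15:12, 17:49–20:51.
Second set merges to 07:00–08:53, 11:30–14:42, 14:47–21:56.
A ∩ B = 15:06–15:12, 17:49–20:51.
Total: 6 min + 3 h 2 min = 3 h 8 min.

3 h 8 min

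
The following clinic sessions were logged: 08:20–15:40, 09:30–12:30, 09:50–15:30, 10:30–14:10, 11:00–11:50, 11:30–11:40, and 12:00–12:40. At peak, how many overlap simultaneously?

Sweep endpoints in order; track running count of active intervals.
Peak of 6 reached at 11:30.

6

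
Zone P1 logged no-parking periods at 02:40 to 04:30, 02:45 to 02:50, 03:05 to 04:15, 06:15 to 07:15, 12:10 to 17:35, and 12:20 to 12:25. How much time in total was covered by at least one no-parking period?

8 h 15 min

Merged: 02:40-04:30, 06:15-07:15, 12:10-17:35.
Lengths: 1 h 50 min + 1 h + 5 h 25 min = 8 h 15 min.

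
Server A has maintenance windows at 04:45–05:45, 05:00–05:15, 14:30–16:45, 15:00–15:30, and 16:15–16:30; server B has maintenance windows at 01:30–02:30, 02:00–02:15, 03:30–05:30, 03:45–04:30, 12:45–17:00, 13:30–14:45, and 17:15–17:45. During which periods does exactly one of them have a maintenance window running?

Merge the first list: 04:45–05:45, 14:30–16:45.
Merge the second list: 01:30–02:30, 03:30–05:30, 12:45–17:00, 17:15–17:45.
Only in the first: 05:30–05:45.
Only in the second: 01:30–02:30, 03:30–04:45, 12:45–14:30, 16:45–17:00, 17:15–17:45.
Together these are the periods covered by exactly one.

01:30–02:30, 03:30–04:45, 05:30–05:45, 12:45–14:30, 16:45–17:00, 17:15–17:45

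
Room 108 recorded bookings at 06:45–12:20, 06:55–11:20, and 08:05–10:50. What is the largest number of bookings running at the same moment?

Sweep endpoints in order; track running count of active intervals.
Peak of 3 reached at 08:05.

3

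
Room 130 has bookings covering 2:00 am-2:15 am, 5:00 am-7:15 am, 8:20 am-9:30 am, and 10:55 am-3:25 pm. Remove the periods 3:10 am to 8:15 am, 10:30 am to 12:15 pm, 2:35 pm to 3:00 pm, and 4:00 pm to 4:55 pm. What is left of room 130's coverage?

2:00 am-2:15 am, 8:20 am-9:30 am, 12:15 pm-2:35 pm, 3:00 pm-3:25 pm

2:00 am-2:15 am is untouched.
5:00 am-7:15 am lies entirely inside B → drops out.
8:20 am-9:30 am is untouched.
10:55 am-3:25 pm with B removed leaves 12:15 pm-2:35 pm, 3:00 pm-3:25 pm.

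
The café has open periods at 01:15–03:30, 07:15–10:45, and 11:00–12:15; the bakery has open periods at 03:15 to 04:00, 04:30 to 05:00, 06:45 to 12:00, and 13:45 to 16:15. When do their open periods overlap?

03:15–03:30, 07:15–10:45, 11:00–12:00

01:15–03:30 meets the second set on 03:15–03:30.
07:15–10:45 meets the second set on 07:15–10:45.
11:00–12:15 meets the second set on 11:00–12:00.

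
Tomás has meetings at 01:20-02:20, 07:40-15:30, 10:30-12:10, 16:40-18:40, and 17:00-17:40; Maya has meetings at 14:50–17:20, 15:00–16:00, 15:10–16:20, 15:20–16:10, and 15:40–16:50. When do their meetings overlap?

Merge the first list: 01:20-02:20, 07:40-15:30, 16:40-18:40.
Merge the second list: 14:50-17:20.
01:20-02:20 falls entirely outside B.
07:40-15:30 overlaps B on 14:50-15:30.
16:40-18:40 overlaps B on 16:40-17:20.

14:50-15:30, 16:40-17:20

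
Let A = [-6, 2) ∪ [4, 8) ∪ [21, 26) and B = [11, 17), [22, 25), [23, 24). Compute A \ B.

[-6, 2) ∪ [4, 8) ∪ [21, 22) ∪ [25, 26)

B, merged: [11, 17), [22, 25).
[-6, 2): no B overlap → unchanged.
[4, 8): no B overlap → unchanged.
[21, 26) minus B → [21, 22), [25, 26).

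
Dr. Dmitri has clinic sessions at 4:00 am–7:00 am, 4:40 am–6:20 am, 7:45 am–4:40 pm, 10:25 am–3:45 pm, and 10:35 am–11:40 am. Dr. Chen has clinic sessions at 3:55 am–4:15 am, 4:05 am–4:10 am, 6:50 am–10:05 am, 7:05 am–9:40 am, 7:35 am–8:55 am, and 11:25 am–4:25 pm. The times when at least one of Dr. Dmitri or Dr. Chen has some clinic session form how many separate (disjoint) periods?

A, merged: 4:00 am–7:00 am, 7:45 am–4:40 pm.
B, merged: 3:55 am–4:15 am, 6:50 am–10:05 am, 11:25 am–4:25 pm.
A ∪ B = 3:55 am–4:40 pm.
That is 1 disjoint piece.

1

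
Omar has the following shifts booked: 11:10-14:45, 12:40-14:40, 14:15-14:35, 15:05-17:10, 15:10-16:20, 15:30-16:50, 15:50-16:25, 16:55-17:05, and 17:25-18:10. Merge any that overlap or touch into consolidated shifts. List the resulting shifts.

12:40–14:40 overlaps/touches 11:10–14:45 → extend to 11:10–14:45.
14:15–14:35 overlaps/touches 11:10–14:45 → extend to 11:10–14:45.
15:05–17:10 is disjoint → start new block.
15:10–16:20 overlaps/touches 15:05–17:10 → extend to 15:05–17:10.
15:30–16:50 overlaps/touches 15:05–17:10 → extend to 15:05–17:10.
15:50–16:25 overlaps/touches 15:05–17:10 → extend to 15:05–17:10.
16:55–17:05 overlaps/touches 15:05–17:10 → extend to 15:05–17:10.
17:25–18:10 is disjoint → start new block.

11:10–14:45, 15:05–17:10, 17:25–18:10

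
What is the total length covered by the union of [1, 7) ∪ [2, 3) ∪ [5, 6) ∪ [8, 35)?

33

Merged: [1, 7), [8, 35).
Lengths: 6 + 27 = 33.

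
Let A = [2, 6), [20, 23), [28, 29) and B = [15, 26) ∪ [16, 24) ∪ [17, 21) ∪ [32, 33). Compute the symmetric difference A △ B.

[2, 6) ∪ [15, 20) ∪ [23, 26) ∪ [28, 29) ∪ [32, 33)

Merge the second list: [15, 26), [32, 33).
Only in the first: [2, 6), [28, 29).
Only in the second: [15, 20), [23, 26), [32, 33).
Together these are the periods covered by exactly one.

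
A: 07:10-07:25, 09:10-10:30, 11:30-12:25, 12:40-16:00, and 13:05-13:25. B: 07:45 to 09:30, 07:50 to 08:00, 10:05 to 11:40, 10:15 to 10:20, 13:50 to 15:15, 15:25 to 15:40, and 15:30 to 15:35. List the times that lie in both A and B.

Merge the first list: 07:10–07:25, 09:10–10:30, 11:30–12:25, 12:40–16:00.
Merge the second list: 07:45–09:30, 10:05–11:40, 13:50–15:15, 15:25–15:40.
07:10–07:25 falls entirely outside B.
09:10–10:30 overlaps B on 09:10–09:30, 10:05–10:30.
11:30–12:25 overlaps B on 11:30–11:40.
12:40–16:00 overlaps B on 13:50–15:15, 15:25–15:40.

09:10–09:30, 10:05–10:30, 11:30–11:40, 13:50–15:15, 15:25–15:40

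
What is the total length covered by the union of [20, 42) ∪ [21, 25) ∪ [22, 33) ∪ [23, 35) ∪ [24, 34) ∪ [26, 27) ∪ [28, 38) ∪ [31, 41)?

22

Merged: [20, 42).
Length: 22.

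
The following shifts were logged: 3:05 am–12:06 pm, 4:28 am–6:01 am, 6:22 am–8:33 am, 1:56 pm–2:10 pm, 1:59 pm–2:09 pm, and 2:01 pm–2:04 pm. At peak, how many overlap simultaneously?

3

At 2:01 pm, 3 of the intervals are simultaneously active.
No point has more.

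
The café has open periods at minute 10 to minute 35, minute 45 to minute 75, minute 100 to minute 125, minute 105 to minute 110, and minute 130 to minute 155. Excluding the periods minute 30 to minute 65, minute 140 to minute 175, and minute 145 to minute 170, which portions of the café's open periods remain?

Merge the first list: minute 10 to minute 35, minute 45 to minute 75, minute 100 to minute 125, minute 130 to minute 155.
Merge the second list: minute 30 to minute 65, minute 140 to minute 175.
minute 10 to minute 35 minus B → minute 10 to minute 30.
minute 45 to minute 75 minus B → minute 65 to minute 75.
minute 100 to minute 125: no B overlap → unchanged.
minute 130 to minute 155 minus B → minute 130 to minute 140.

minute 10 to minute 30, minute 65 to minute 75, minute 100 to minute 125, minute 130 to minute 140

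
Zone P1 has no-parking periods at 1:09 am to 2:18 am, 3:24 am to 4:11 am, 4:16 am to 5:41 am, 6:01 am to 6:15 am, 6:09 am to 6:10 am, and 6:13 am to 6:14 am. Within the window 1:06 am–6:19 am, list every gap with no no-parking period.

The merged coverage is 1:09 am–2:18 am, 3:24 am–4:11 am, 4:16 am–5:41 am, 6:01 am–6:15 am.
Complement within 1:06 am–6:19 am: 1:06 am–1:09 am, 2:18 am–3:24 am, 4:11 am–4:16 am, 5:41 am–6:01 am, 6:15 am–6:19 am.

1:06 am–1:09 am, 2:18 am–3:24 am, 4:11 am–4:16 am, 5:41 am–6:01 am, 6:15 am–6:19 am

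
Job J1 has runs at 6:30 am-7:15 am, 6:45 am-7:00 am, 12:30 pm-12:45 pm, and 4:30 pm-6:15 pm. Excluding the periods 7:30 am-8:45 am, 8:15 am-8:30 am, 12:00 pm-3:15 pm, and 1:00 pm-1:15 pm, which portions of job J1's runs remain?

6:30 am–7:15 am, 4:30 pm–6:15 pm

Merge the first list: 6:30 am–7:15 am, 12:30 pm–12:45 pm, 4:30 pm–6:15 pm.
Merge the second list: 7:30 am–8:45 am, 12:00 pm–3:15 pm.
6:30 am–7:15 am is untouched.
12:30 pm–12:45 pm lies entirely inside B → drops out.
4:30 pm–6:15 pm is untouched.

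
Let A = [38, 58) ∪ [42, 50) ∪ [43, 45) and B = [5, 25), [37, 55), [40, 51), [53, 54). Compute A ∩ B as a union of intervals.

[38, 55)

A, merged: [38, 58).
B, merged: [5, 25), [37, 55).
[38, 58) overlaps B on [38, 55).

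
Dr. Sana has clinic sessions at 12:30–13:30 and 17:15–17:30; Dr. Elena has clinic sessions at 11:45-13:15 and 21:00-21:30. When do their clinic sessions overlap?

12:30–13:15

12:30–13:30 meets the second set on 12:30–13:15.
17:15–17:30: no overlap with the second set.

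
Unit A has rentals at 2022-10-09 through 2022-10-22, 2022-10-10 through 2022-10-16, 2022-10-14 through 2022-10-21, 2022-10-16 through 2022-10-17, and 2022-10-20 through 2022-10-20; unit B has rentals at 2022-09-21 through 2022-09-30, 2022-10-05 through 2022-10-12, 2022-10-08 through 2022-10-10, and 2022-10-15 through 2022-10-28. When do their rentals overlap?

2022-10-09 through 2022-10-12, 2022-10-15 through 2022-10-22

First set merges to 2022-10-09 through 2022-10-22.
Second set merges to 2022-09-21 through 2022-09-30, 2022-10-05 through 2022-10-12, 2022-10-15 through 2022-10-28.
2022-10-09 through 2022-10-22 ∩ B → 2022-10-09 through 2022-10-12, 2022-10-15 through 2022-10-22.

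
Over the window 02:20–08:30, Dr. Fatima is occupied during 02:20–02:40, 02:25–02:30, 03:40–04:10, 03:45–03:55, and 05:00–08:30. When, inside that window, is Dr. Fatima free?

02:40–03:40, 04:10–05:00

The merged coverage is 02:20–02:40, 03:40–04:10, 05:00–08:30.
Gaps within 02:20–08:30: 02:40–03:40, 04:10–05:00.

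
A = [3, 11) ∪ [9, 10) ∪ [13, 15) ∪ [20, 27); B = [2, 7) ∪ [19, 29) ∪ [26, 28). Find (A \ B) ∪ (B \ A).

[2, 3) ∪ [7, 11) ∪ [13, 15) ∪ [19, 20) ∪ [27, 29)

A, merged: [3, 11), [13, 15), [20, 27).
B, merged: [2, 7), [19, 29).
Only in the first: [7, 11), [13, 15).
Only in the second: [2, 3), [19, 20), [27, 29).
Together these are the periods covered by exactly one.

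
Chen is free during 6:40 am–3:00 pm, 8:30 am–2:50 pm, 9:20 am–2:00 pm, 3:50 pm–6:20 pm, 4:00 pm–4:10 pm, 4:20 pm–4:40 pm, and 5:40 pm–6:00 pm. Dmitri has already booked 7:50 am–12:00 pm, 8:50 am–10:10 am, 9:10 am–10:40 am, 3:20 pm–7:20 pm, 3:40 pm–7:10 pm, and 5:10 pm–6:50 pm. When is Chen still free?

6:40 am-7:50 am, 12:00 pm-3:00 pm

First set merges to 6:40 am-3:00 pm, 3:50 pm-6:20 pm.
Second set merges to 7:50 am-12:00 pm, 3:20 pm-7:20 pm.
6:40 am-3:00 pm minus B → 6:40 am-7:50 am, 12:00 pm-3:00 pm.
3:50 pm-6:20 pm: fully covered by B → removed.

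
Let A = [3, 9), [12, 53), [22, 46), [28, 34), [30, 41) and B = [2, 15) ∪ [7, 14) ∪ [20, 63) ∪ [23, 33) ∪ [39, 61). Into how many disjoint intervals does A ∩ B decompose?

First set merges to [3, 9), [12, 53).
Second set merges to [2, 15), [20, 63).
A ∩ B = [3, 9), [12, 15), [20, 53).
That is 3 disjoint pieces.

3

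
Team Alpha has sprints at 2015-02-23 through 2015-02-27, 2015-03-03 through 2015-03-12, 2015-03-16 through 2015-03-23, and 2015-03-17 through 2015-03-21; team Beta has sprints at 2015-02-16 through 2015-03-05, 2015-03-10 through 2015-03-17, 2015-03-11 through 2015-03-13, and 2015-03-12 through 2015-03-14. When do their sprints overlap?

2015-02-23 through 2015-02-27, 2015-03-03 through 2015-03-05, 2015-03-10 through 2015-03-12, 2015-03-16 through 2015-03-17

First set merges to 2015-02-23 through 2015-02-27, 2015-03-03 through 2015-03-12, 2015-03-16 through 2015-03-23.
Second set merges to 2015-02-16 through 2015-03-05, 2015-03-10 through 2015-03-17.
2015-02-23 through 2015-02-27 overlaps B on 2015-02-23 through 2015-02-27.
2015-03-03 through 2015-03-12 overlaps B on 2015-03-03 through 2015-03-05, 2015-03-10 through 2015-03-12.
2015-03-16 through 2015-03-23 overlaps B on 2015-03-16 through 2015-03-17.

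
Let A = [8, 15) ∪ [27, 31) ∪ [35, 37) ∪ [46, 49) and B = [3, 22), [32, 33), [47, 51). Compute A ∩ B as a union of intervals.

[8, 15) ∩ B → [8, 15).
[27, 31) meets no B interval.
[35, 37) meets no B interval.
[46, 49) ∩ B → [47, 49).

[8, 15) ∪ [47, 49)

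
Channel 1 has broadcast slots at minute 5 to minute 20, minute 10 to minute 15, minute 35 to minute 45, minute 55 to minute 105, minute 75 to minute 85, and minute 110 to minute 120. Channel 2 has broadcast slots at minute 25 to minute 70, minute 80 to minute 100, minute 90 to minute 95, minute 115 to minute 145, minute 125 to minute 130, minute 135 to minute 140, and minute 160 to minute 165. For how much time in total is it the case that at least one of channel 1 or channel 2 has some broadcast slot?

A, merged: minute 5 to minute 20, minute 35 to minute 45, minute 55 to minute 105, minute 110 to minute 120.
B, merged: minute 25 to minute 70, minute 80 to minute 100, minute 115 to minute 145, minute 160 to minute 165.
A ∪ B = minute 5 to minute 20, minute 25 to minute 105, minute 110 to minute 145, minute 160 to minute 165.
Total: 15 minutes + 80 minutes + 35 minutes + 5 minutes = 135 minutes.

135 minutes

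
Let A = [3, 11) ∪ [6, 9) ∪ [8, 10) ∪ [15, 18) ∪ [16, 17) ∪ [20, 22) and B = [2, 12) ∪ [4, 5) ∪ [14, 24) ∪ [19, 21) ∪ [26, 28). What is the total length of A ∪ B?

22

First set merges to [3, 11), [15, 18), [20, 22).
Second set merges to [2, 12), [14, 24), [26, 28).
A ∪ B = [2, 12), [14, 24), [26, 28).
Total: 10 + 10 + 2 = 22.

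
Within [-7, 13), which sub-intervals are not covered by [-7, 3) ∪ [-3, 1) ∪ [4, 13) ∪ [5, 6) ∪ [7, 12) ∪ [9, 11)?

The merged coverage is [-7, 3), [4, 13).
Complement within [-7, 13): [3, 4).

[3, 4)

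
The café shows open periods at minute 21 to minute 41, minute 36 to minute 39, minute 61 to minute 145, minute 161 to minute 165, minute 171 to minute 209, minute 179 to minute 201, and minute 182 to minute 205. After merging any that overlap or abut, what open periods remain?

minute 21 to minute 41, minute 61 to minute 145, minute 161 to minute 165, minute 171 to minute 209

minute 36 to minute 39 overlaps/touches minute 21 to minute 41 → extend to minute 21 to minute 41.
minute 61 to minute 145 is disjoint → start new block.
minute 161 to minute 165 is disjoint → start new block.
minute 171 to minute 209 is disjoint → start new block.
minute 179 to minute 201 overlaps/touches minute 171 to minute 209 → extend to minute 171 to minute 209.
minute 182 to minute 205 overlaps/touches minute 171 to minute 209 → extend to minute 171 to minute 209.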